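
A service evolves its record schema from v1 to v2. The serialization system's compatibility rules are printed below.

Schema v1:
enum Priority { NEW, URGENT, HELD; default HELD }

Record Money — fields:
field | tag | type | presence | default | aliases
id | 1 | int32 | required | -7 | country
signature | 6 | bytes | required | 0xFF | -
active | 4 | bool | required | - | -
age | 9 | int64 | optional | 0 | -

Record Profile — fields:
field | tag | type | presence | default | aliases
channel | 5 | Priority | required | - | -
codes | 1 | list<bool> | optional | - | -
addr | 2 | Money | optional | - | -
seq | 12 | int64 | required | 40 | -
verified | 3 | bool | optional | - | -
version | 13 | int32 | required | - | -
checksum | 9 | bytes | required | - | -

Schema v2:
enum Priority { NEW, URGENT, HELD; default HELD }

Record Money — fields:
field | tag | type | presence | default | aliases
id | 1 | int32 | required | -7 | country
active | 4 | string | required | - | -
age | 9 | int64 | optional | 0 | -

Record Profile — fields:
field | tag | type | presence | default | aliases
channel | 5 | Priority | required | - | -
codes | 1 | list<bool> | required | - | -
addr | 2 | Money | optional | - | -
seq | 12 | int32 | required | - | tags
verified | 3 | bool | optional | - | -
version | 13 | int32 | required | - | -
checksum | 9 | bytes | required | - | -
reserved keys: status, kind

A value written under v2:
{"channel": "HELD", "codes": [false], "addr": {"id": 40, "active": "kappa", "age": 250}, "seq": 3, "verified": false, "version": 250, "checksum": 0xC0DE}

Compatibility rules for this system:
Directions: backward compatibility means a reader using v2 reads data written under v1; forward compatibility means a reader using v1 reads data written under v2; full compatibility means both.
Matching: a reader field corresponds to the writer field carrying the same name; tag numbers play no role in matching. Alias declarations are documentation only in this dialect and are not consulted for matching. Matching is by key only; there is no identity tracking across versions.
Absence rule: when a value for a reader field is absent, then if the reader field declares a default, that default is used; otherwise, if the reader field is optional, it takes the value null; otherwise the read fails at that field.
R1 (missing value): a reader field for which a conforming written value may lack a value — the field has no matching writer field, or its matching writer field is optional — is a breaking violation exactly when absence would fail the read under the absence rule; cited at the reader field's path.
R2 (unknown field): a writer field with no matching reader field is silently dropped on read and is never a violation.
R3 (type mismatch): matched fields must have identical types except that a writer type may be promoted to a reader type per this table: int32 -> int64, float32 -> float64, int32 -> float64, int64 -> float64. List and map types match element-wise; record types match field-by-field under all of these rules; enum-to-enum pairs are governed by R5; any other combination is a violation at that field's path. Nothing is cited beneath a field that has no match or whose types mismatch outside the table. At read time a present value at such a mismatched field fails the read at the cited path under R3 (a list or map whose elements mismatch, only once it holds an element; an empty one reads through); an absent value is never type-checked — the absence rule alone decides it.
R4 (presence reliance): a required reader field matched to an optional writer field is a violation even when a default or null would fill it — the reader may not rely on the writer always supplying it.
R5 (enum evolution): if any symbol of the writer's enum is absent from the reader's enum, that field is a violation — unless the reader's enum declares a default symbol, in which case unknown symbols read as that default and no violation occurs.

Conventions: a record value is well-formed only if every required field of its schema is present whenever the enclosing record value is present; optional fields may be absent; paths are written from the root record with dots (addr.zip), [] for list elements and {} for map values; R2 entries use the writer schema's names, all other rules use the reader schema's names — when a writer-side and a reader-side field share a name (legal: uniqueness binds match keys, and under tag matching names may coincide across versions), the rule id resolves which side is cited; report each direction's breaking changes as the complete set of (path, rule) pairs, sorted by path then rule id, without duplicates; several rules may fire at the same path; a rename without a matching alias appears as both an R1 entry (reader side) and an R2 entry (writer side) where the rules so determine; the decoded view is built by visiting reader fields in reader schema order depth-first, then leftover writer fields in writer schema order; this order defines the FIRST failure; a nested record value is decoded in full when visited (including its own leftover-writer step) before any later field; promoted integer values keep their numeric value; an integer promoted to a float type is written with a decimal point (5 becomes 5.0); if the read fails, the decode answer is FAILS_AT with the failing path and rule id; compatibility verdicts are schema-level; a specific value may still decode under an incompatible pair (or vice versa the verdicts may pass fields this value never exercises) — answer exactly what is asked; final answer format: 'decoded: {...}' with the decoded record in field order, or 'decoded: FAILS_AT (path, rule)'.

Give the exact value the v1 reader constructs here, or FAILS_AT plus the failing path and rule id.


decoded: FAILS_AT (addr.active, R3)

each type pair in Profile: writer, then reader
decode (reader v1):
  channel := "HELD"
  codes := [false]
  addr.id := 40
  addr.signature := 0xFF (absent -> default)
  read fails at addr.active under R3
  => FAILS_AT (addr.active, R3)
checking off the Profile differences that do not matter here:
  field seq in record Profile: type int64 changed to int32 (its default is dropped) -> affects the rule determinations only; this particular Profile value decodes identically
  removed field signature from record Money -> inert under this dialect — no rule fires on Profile and the result does not move
  field codes in record Profile: optional changed to required -> affects the rule determinations only; this particular Profile value decodes identically


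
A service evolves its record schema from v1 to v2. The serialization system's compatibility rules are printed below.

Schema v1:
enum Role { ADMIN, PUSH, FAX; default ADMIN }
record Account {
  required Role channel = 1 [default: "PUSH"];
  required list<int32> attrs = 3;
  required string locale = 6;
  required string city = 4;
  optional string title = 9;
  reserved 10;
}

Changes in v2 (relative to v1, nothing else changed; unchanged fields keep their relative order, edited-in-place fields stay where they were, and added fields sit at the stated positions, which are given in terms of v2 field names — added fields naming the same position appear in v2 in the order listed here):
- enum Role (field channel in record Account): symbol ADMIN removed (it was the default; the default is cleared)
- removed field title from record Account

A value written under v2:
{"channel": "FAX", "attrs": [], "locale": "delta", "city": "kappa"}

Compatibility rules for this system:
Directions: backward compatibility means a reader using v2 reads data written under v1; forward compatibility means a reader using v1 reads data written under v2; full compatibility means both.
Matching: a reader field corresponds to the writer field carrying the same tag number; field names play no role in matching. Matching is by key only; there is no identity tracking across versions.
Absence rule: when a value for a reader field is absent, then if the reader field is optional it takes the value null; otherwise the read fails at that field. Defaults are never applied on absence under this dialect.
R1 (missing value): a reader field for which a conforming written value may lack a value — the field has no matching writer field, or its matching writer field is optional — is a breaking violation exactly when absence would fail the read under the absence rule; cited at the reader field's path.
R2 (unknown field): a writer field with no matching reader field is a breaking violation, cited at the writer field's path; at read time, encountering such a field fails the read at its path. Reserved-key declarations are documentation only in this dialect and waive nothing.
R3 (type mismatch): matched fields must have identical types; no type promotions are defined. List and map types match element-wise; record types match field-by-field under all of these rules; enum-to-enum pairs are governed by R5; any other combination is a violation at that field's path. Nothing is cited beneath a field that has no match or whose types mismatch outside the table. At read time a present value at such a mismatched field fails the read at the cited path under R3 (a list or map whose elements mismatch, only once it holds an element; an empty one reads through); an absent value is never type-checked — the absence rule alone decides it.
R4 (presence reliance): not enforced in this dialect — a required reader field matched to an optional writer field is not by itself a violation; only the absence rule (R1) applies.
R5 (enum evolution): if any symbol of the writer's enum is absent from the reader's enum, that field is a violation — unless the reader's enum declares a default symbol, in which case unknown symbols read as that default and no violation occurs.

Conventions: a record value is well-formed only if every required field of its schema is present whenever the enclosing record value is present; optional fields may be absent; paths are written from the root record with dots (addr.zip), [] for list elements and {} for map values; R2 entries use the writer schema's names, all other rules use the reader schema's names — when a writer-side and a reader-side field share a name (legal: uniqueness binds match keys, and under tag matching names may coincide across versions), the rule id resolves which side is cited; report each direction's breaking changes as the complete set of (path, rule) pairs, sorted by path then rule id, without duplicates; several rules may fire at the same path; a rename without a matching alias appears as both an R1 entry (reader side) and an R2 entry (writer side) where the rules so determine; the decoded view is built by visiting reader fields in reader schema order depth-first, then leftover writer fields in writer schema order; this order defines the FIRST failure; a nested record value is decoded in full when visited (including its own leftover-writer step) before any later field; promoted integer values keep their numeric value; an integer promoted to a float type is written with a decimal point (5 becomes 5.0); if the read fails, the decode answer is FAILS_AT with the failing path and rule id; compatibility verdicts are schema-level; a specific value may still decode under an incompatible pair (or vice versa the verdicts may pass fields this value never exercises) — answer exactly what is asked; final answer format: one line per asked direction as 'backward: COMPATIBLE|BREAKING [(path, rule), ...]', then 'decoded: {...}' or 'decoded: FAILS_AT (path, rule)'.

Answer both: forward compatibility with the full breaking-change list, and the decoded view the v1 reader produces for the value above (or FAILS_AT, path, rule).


forward: COMPATIBLE []; decoded: {"channel": "FAX", "attrs": [], "locale": "delta", "city": "kappa", "title": null}

arrows below run writer -> reader for Account
forward analysis of Account with v1 as reader and v2 as writer:
  writer required, Role -> Role: reader channel maps from writer channel
  writer required, list<int32> -> list<int32>: reader attrs maps from writer attrs
  writer required, string -> string: reader locale maps from writer locale
  writer required, string -> string: reader city maps from writer city
  title: no writer-side match
  => no violations; forward on Account: COMPATIBLE
decode (reader v1):
  channel := "FAX"
  attrs := []
  locale := "delta"
  city := "kappa"
  title := null (absent, optional -> null)
  => decoded: {"channel": "FAX", "attrs": [], "locale": "delta", "city": "kappa", "title": null}
checking off the Account differences that do not matter here:
  enum Role (field channel in record Account): symbol ADMIN removed (it was the default; the default is cleared) -> its effect on Account is confined to the backward direction, not asked
  removed field title from record Account -> its effect on Account is confined to the backward direction, not asked


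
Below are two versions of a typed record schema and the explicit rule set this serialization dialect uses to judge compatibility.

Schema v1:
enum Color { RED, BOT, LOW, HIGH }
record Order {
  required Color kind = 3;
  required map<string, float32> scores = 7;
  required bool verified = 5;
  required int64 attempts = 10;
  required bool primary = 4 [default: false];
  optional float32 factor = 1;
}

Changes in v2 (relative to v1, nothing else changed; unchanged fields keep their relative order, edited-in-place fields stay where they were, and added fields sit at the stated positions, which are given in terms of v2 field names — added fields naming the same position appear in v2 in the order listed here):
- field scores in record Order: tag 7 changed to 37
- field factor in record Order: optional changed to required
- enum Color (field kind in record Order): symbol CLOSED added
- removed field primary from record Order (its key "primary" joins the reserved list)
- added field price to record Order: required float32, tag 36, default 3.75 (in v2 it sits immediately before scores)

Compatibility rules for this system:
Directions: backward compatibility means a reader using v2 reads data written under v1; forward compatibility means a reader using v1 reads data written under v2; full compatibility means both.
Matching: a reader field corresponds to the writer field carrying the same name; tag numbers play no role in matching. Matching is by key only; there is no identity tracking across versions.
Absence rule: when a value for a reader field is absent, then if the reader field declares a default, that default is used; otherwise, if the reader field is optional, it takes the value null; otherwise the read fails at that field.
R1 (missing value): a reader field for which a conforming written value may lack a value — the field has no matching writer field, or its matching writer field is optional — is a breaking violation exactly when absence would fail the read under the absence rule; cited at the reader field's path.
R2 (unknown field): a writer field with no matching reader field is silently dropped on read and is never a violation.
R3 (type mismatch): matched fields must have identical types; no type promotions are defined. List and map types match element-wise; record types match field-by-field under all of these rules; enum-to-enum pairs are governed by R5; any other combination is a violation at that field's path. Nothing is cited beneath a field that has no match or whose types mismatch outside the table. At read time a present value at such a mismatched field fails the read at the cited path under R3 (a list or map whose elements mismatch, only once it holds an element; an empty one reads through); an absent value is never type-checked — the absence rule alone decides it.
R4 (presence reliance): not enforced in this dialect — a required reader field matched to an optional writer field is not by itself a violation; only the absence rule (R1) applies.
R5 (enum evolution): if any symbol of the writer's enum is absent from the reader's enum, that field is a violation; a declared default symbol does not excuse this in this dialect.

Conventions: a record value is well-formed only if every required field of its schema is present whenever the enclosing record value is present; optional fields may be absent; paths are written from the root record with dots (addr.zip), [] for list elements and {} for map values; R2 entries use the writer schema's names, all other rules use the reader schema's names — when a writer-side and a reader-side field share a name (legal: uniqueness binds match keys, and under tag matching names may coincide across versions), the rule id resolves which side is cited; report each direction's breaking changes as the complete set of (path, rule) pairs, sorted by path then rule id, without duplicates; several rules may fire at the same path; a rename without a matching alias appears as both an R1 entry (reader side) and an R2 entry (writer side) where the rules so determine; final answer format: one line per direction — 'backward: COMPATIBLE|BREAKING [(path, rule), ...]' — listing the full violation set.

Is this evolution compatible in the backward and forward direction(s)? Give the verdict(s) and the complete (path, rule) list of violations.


the writer's type comes first in each Order pair
backward pass over Order, reader schema v2, writer schema v1:
  kind <- kind (Color -> Color, writer required)
  price: no writer-side match
  scores <- scores (map<string, float32> -> map<string, float32>, writer required)
  verified <- verified (bool -> bool, writer required)
  attempts <- attempts (int64 -> int64, writer required)
  factor <- factor (float32 -> float32, writer optional)
  writer primary: unknown to reader
  R1 fires at factor
  => backward verdict for Order: BREAKING, 1 violation(s)
forward pass over Order, reader schema v1, writer schema v2:
  kind <- kind (Color -> Color, writer required)
  scores <- scores (map<string, float32> -> map<string, float32>, writer required)
  verified <- verified (bool -> bool, writer required)
  attempts <- attempts (int64 -> int64, writer required)
  primary: no writer-side match
  factor <- factor (float32 -> float32, writer required)
  writer price: unknown to reader
  R5 fires at kind
  => forward verdict for Order: BREAKING, 1 violation(s)

backward: BREAKING [(factor, R1)]; forward: BREAKING [(kind, R5)]


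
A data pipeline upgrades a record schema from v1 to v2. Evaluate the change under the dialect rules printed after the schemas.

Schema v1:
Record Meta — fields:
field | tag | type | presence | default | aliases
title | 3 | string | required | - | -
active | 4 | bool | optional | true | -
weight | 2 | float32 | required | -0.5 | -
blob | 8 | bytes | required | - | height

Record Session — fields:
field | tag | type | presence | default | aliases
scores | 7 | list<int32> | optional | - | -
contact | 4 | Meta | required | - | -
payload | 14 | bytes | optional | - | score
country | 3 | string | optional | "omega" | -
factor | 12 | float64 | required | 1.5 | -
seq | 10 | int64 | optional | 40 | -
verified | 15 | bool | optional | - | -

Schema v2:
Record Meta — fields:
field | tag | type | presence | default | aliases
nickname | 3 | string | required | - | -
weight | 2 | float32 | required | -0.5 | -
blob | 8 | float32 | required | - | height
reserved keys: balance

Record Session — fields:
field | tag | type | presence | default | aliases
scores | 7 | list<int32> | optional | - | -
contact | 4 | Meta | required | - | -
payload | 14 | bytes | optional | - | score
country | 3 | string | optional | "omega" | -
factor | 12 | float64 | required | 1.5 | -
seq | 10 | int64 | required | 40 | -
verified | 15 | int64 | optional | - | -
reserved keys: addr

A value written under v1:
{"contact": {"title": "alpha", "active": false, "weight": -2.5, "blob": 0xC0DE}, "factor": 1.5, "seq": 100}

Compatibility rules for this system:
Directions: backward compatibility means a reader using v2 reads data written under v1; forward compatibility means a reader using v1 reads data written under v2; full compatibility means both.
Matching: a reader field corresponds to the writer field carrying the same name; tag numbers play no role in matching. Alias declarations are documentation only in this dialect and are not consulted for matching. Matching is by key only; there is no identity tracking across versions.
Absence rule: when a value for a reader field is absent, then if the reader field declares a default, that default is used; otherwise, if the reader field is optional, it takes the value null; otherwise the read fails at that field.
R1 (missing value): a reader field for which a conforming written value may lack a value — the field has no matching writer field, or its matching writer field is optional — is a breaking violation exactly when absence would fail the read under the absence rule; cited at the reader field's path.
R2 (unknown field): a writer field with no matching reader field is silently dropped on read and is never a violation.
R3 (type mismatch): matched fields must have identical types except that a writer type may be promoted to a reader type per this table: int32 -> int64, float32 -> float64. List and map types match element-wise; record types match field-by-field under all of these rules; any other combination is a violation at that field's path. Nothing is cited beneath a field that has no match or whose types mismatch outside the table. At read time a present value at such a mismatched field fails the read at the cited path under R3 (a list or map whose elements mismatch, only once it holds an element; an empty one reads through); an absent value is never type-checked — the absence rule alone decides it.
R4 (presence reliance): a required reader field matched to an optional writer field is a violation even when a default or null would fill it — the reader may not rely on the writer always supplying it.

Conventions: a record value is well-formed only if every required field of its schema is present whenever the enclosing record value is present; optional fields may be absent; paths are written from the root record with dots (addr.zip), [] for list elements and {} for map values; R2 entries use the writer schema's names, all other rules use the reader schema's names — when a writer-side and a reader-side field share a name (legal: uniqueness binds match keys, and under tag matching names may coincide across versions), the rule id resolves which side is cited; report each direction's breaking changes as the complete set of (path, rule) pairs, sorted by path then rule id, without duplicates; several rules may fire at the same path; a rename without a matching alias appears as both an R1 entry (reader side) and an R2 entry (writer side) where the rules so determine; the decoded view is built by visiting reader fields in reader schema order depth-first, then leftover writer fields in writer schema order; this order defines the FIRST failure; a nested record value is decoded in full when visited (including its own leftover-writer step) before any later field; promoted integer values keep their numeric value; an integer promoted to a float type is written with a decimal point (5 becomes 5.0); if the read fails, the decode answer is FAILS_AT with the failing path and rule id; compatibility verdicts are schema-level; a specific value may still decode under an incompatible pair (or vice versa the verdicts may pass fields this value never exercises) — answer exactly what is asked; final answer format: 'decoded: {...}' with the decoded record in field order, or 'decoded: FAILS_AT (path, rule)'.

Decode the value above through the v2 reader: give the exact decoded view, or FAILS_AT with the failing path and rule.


each type pair in Session: writer, then reader
decode (reader v2):
  scores := null (missing; optional => null)
  read fails at contact.nickname under R1 (no fill)
  => FAILS_AT (contact.nickname, R1)
ruling out the remaining Session differences:
  field verified in record Session: type bool changed to int64 -> a verdict-level change on Session — the shown value reads the same
  field blob in record Meta: type bytes changed to float32 -> a verdict-level change on Session — the shown value reads the same
  removed field active from record Meta -> fires no rule on Session under this dialect and leaves the result unchanged
  field seq in record Session: optional changed to required -> a verdict-level change on Session — the shown value reads the same

decoded: FAILS_AT (contact.nickname, R1)


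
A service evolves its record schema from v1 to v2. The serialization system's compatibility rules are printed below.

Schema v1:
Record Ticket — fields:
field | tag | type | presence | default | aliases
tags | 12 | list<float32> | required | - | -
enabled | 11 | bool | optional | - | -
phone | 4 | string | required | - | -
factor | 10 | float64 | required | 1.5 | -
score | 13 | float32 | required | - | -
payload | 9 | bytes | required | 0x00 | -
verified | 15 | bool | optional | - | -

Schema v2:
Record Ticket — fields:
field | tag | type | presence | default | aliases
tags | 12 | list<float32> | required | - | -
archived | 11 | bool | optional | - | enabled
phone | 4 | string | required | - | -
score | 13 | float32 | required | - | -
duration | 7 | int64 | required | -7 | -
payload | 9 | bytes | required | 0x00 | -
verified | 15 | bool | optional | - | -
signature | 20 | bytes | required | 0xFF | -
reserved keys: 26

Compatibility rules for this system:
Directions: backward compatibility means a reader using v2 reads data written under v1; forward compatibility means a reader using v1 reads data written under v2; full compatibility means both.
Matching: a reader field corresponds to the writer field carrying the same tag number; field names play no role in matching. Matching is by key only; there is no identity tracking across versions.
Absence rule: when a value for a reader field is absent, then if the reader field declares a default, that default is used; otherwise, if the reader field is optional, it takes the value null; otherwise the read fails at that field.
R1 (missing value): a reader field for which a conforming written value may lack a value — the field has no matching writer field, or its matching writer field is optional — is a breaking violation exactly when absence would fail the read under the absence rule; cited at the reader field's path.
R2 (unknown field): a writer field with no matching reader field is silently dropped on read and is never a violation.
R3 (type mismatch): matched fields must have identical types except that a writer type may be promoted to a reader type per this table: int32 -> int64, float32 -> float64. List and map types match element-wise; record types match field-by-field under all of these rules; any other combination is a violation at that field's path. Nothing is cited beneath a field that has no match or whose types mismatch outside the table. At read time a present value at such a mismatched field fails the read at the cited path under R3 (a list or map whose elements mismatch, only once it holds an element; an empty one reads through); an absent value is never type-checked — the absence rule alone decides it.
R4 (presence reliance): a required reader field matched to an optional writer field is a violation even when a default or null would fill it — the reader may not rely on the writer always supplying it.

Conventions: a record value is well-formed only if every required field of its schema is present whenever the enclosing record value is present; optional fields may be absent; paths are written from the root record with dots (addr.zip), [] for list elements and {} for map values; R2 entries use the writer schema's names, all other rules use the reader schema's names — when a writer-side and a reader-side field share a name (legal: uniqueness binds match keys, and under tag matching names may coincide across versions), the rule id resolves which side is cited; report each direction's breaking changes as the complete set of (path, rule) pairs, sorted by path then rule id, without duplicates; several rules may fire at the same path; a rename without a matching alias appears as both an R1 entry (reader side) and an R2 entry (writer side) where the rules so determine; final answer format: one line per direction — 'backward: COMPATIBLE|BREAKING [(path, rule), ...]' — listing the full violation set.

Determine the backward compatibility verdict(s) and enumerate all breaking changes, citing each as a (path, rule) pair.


backward: COMPATIBLE []

the writer's type comes first in each Ticket pair
backward analysis of Ticket with v2 as reader and v1 as writer:
  list<float32> -> list<float32>, writer required: tags aligns to tags
  bool -> bool, writer optional: archived aligns to enabled
  string -> string, writer required: phone aligns to phone
  float32 -> float32, writer required: score aligns to score
  duration: no writer match
  bytes -> bytes, writer required: payload aligns to payload
  bool -> bool, writer optional: verified aligns to verified
  signature: no writer match
  factor (writer side), unknown to reader
  => backward: COMPATIBLE
diffs on Ticket not affecting the asked answer:
  removed field factor from record Ticket -> inert for the asked Ticket verdict: nothing fires
  added field signature to record Ticket: required bytes, tag 20, default 0xFF (in v2 it sits last) -> inert for the asked Ticket verdict: nothing fires
  renamed field enabled to archived in record Ticket (alias enabled declared on the renamed field) -> inert for the asked Ticket verdict: nothing fires
  added field duration to record Ticket: required int64, tag 7, default -7 (in v2 it sits immediately before payload) -> inert for the asked Ticket verdict: nothing fires


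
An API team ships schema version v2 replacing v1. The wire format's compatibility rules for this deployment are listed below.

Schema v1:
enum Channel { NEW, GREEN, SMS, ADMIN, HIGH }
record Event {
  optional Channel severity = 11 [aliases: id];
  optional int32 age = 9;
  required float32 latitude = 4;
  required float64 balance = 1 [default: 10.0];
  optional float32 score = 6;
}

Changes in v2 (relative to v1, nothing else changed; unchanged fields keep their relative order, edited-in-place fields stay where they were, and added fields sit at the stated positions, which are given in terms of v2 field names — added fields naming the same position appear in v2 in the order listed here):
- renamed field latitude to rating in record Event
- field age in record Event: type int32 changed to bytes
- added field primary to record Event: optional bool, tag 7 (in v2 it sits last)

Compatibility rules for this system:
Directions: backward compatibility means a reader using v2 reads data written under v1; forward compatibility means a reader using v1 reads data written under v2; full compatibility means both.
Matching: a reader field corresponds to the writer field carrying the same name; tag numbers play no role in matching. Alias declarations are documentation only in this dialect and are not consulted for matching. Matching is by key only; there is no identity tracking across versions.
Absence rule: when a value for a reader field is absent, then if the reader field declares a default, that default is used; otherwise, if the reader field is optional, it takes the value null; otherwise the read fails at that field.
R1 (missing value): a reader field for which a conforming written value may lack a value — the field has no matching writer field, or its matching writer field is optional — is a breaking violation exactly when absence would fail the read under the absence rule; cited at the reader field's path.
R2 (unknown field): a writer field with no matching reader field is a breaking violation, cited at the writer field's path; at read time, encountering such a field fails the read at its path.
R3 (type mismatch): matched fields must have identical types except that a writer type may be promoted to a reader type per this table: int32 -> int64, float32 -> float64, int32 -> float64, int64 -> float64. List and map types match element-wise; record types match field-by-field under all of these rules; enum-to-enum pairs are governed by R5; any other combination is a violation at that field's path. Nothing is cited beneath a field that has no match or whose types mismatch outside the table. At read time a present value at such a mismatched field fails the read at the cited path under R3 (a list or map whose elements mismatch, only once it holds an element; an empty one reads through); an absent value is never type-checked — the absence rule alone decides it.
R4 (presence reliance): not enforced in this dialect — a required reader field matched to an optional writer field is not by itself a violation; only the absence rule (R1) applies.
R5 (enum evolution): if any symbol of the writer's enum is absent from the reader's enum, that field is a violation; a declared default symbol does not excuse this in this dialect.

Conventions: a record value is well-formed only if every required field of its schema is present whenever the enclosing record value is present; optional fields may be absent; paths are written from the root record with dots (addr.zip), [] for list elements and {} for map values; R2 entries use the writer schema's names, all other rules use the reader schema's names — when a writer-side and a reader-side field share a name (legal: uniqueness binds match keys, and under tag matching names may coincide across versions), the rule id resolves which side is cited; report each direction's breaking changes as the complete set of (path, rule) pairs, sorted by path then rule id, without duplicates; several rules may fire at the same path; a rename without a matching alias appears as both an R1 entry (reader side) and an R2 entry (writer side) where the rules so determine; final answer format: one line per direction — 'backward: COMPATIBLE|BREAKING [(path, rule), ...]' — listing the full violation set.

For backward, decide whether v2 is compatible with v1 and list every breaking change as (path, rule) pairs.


the writer's type comes first in each Event pair
checking backward for Event: reader v2 against writer v1:
  severity <- severity (Channel -> Channel, writer optional)
  age <- age (int32 -> bytes, writer optional)
  rating: no writer match
  balance <- balance (float64 -> float64, writer required)
  score <- score (float32 -> float32, writer optional)
  primary: no writer match
  writer latitude: unknown to reader
  rule R3 violated at age
  rule R2 violated at latitude
  rule R1 violated at rating
  => backward verdict for Event: BREAKING, 3 violation(s)
remaining Event differences; none change what is asked:
  added field primary to record Event: optional bool, tag 7 (in v2 it sits last) -> matters only for Event's forward compatibility — outside the asked direction

backward: BREAKING [(age, R3), (latitude, R2), (rating, R1)]


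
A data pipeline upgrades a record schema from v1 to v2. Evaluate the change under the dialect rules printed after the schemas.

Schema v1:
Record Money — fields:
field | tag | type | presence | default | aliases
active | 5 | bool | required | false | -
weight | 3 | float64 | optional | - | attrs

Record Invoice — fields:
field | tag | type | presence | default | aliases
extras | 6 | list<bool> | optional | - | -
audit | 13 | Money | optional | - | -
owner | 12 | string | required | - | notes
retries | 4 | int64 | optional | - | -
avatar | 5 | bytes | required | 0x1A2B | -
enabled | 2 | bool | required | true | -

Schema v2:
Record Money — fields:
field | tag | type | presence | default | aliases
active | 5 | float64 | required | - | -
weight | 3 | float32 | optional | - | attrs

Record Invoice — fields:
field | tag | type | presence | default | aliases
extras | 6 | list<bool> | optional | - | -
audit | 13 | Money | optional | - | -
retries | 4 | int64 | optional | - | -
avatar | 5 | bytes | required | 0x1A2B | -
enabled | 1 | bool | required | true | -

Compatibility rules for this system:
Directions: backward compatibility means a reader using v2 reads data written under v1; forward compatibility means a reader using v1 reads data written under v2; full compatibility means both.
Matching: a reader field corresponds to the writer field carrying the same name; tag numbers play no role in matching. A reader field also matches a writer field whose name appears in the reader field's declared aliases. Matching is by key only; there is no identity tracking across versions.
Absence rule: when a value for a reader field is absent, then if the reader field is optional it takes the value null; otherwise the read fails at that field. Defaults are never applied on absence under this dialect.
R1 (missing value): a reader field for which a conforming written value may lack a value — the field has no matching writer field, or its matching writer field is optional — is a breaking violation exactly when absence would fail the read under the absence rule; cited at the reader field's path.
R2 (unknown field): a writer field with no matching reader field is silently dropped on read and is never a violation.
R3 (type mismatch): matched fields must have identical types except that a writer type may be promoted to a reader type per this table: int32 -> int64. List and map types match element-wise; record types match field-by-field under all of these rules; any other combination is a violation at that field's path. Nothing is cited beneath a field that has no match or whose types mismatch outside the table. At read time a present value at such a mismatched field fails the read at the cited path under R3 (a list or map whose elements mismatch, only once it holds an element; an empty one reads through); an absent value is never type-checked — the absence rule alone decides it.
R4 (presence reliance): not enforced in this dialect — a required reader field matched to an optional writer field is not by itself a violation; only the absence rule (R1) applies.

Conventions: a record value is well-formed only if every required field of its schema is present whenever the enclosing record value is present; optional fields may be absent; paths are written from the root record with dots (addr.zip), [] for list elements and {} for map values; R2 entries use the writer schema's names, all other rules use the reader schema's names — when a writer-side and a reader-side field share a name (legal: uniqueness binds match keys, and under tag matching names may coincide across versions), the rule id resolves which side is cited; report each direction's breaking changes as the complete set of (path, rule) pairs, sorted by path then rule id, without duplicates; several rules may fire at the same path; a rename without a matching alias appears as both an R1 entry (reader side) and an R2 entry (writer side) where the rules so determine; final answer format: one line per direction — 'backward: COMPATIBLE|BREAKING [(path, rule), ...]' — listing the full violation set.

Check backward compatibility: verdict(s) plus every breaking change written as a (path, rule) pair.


in Invoice below, arrows point writer -> reader
backward on Invoice — v2 reading data written by v1:
  writer optional, list<bool> -> list<bool>: reader extras maps from writer extras
  writer optional, Money -> Money: reader audit maps from writer audit
  writer optional, int64 -> int64: reader retries maps from writer retries
  writer required, bytes -> bytes: reader avatar maps from writer avatar
  writer required, bool -> bool: reader enabled maps from writer enabled
  owner (writer side), unknown to reader
  writer required, bool -> float64: reader audit.active maps from writer audit.active
  writer optional, float64 -> float32: reader audit.weight maps from writer audit.weight
  R3 fires at audit.active
  R3 fires at audit.weight
  => 2 violation(s): backward is BREAKING for Invoice
ruling out the remaining Invoice differences:
  removed field owner from record Invoice -> affects forward compatibility only, which is not asked
  field enabled in record Invoice: tag 2 changed to 1 -> inert for the asked Invoice verdict: nothing fires

backward: BREAKING [(audit.active, R3), (audit.weight, R3)]


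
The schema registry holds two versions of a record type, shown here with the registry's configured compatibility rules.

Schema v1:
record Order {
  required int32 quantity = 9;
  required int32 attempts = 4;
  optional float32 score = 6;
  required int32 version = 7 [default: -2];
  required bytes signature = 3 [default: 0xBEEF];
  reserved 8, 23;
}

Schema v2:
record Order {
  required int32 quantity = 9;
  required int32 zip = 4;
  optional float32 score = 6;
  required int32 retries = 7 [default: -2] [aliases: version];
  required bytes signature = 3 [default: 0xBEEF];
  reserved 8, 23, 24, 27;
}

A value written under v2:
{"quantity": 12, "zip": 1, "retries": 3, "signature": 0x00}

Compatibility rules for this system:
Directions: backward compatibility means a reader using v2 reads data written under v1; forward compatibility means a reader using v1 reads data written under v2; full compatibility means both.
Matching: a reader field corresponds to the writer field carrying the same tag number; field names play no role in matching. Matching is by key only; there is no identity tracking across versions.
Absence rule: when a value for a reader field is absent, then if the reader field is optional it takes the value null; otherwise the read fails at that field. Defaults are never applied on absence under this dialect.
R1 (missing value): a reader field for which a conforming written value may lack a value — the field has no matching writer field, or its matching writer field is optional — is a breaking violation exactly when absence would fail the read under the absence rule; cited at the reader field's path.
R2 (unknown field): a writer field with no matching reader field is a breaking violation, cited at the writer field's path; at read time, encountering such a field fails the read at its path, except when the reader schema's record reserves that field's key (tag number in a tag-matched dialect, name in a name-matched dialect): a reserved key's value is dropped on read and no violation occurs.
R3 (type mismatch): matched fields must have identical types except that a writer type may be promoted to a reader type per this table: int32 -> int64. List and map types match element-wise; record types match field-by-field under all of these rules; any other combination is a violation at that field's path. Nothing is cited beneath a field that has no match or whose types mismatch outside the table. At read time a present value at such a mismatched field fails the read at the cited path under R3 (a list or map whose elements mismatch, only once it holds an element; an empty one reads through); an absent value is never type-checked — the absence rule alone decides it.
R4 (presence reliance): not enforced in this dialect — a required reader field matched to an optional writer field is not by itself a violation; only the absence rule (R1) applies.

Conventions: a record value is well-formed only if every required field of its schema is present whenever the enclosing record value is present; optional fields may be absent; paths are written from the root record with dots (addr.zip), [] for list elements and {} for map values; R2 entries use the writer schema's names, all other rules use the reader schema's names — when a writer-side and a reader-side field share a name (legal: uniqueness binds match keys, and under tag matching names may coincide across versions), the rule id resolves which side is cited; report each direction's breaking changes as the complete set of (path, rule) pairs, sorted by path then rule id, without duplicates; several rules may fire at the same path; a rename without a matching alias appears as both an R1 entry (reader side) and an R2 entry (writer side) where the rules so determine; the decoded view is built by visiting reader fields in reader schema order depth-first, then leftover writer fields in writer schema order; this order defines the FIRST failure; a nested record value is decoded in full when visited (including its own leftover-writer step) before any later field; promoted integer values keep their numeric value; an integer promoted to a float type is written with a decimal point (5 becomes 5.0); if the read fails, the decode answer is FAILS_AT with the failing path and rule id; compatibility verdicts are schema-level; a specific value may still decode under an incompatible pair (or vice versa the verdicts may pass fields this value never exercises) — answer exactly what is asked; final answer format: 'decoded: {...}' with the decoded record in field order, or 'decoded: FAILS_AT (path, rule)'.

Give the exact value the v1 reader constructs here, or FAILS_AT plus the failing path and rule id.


each type pair in Order: writer, then reader
migrating the Order value to v1:
  quantity := 12
  attempts := 1 (from writer zip)
  score := null (not supplied -> null)
  version := 3 (from writer retries)
  signature := 0x00
  => decoded: {"quantity": 12, "attempts": 1, "score": null, "version": 3, "signature": 0x00}
checking off the Order differences that do not matter here:
  renamed field version to retries in record Order (alias version declared on the renamed field) -> inert under this dialect — no rule fires on Order and the result does not move
  renamed field attempts to zip in record Order -> inert under this dialect — no rule fires on Order and the result does not move

decoded: {"quantity": 12, "attempts": 1, "score": null, "version": 3, "signature": 0x00}
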